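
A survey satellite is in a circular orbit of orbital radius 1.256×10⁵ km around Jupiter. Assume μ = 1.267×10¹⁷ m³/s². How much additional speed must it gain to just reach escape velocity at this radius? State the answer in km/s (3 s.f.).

Δv ≈ 13.2 km/s

r = 1.256×10⁵ km = 1.256×10⁸ m.
Circular speed v_c = √(μ/r) = 31760 m/s.
Escape speed v_esc = √(2μ/r) = √2 × v_c = 44920 m/s.
Δv = v_esc − v_c = 13160 m/s = 13.16 km/s.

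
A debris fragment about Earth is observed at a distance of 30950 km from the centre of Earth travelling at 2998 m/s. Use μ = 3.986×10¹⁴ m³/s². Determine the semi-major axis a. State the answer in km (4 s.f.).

r = 3.095×10⁷ m.
Vis-viva rearranged: 1/a = 2/r − v²/μ = 6.462×10⁻⁸ − 2.255×10⁻⁸ = 4.207×10⁻⁸ m⁻¹.
a = 2.377×10⁷ m = 23769 km.

a ≈ 23770 km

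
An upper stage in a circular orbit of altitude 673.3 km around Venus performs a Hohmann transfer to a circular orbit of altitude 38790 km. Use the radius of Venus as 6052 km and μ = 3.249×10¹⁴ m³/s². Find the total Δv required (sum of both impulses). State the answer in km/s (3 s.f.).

Δv_total ≈ 3.53 km/s

r₁ = 6052 + 673.3 = 6725.3 km = 6.7253×10⁶ m.
r₂ = 6052 + 38790 = 44842 km = 4.4842×10⁷ m.
Transfer ellipse a_t = (r₁ + r₂)/2 = 2.578×10⁷ m.
At r₁: circular v_c1 = √(μ/r₁) = 6951 m/s; transfer-periapsis v_p = √[μ(2/r₁ − 1/a_t)] = 9166 m/s.
Δv₁ = v_p − v_c1 = 2216 m/s.
At r₂: circular v_c2 = √(μ/r₂) = 2692 m/s; transfer-apoapsis v_a = √[μ(2/r₂ − 1/a_t)] = 1375 m/s.
Δv₂ = v_c2 − v_a = 1317 m/s.
Total Δv = Δv₁ + Δv₂ = 3533 m/s = 3.533 km/s.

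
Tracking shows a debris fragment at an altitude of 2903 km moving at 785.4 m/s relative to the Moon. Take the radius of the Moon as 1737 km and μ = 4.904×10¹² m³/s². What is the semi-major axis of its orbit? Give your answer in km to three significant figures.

a ≈ 3280 km

r = 1737 + 2903 = 4640.0 km = 4.640×10⁶ m.
Vis-viva rearranged: 1/a = 2/r − v²/μ = 4.310×10⁻⁷ − 1.258×10⁻⁷ = 3.052×10⁻⁷ m⁻¹.
a = 3.276×10⁶ m = 3276.0 km.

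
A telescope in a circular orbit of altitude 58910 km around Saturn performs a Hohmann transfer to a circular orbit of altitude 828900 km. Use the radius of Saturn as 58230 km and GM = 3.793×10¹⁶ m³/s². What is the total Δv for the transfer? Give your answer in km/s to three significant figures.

Δv_total ≈ 9.30 km/s

r₁ = 58230 + 58910 = 117140 km = 1.1714×10⁸ m.
r₂ = 58230 + 828900 = 887130 km = 8.8713×10⁸ m.
Transfer ellipse a_t = (r₁ + r₂)/2 = 5.021×10⁸ m.
At r₁: circular v_c1 = √(μ/r₁) = 17990 m/s; transfer-perikrone v_p = √[μ(2/r₁ − 1/a_t)] = 23920 m/s.
Δv₁ = v_p − v_c1 = 5923 m/s.
At r₂: circular v_c2 = √(μ/r₂) = 6539 m/s; transfer-apokrone v_a = √[μ(2/r₂ − 1/a_t)] = 3158 m/s.
Δv₂ = v_c2 − v_a = 3381 m/s.
Total Δv = Δv₁ + Δv₂ = 9304 m/s = 9.304 km/s.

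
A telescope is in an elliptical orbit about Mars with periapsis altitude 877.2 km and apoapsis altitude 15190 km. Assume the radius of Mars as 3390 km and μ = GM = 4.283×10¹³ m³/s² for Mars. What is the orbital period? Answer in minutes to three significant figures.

T ≈ 618 minutes

r_p = 3390 + 877.2 = 4267.2 km = 4.2672×10⁶ m.
r_a = 3390 + 15190 = 18580 km = 1.8580×10⁷ m.
Semi-major axis a = (r_p + r_a)/2 = (4267.2 + 18580)/2 = 11424 km = 1.142×10⁷ m.
By Kepler's third law T = 2π√(a³/μ) = 2π × 5.900×10³ = 3.707×10⁴ s.
= 617.8 minutes.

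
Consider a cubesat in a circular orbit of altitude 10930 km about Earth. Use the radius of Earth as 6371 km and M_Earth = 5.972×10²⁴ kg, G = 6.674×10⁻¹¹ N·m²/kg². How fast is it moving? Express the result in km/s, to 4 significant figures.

μ = GM = 6.674×10⁻¹¹ × 5.972×10²⁴ = 3.986×10¹⁴ m³/s².
r = 6371 + 10930 = 17301 km = 1.7301×10⁷ m.
For a circular orbit v = √(μ/r) = √(3.986×10¹⁴ / 1.730×10⁷) = √(2.304×10⁷) = 4800 m/s.
That is 4.800 km/s.

v ≈ 4.800 km/s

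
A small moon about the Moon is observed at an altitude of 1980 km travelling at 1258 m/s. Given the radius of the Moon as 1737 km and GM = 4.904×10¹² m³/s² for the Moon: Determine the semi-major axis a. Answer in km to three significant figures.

r = 1737 + 1980 = 3717.0 km = 3.717×10⁶ m.
Specific orbital energy ε = v²/2 − μ/r = (1258)²/2 − 4.904×10¹²/3.717×10⁶ = -5.281×10⁵ J/kg.
Since ε = −μ/(2a), a = −μ/(2ε) = 4.643×10⁶ m = 4643.4 km.

a ≈ 4640 km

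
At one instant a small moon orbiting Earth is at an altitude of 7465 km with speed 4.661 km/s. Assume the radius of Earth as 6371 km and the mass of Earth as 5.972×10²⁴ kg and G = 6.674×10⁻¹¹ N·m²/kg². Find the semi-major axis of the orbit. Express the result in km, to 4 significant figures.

a ≈ 11110 km

μ = GM = 6.674×10⁻¹¹ × 5.972×10²⁴ = 3.986×10¹⁴ m³/s².
r = 6371 + 7465 = 13836 km = 1.384×10⁷ m.
Vis-viva rearranged: 1/a = 2/r − v²/μ = 1.446×10⁻⁷ − 5.451×10⁻⁸ = 9.004×10⁻⁸ m⁻¹.
a = 1.111×10⁷ m = 11106 km.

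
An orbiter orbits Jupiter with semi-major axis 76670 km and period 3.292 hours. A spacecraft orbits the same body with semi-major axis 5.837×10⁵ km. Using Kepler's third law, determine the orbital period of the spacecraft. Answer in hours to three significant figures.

Kepler's third law: T² ∝ a³, so T₂ = T₁ (a₂/a₁)^(3/2).
a₂/a₁ = 7.613, (a₂/a₁)^(3/2) = 21.01.
T₂ = 3.292 × 21.01 = 69.15 hours.

T₂ ≈ 69.2 hours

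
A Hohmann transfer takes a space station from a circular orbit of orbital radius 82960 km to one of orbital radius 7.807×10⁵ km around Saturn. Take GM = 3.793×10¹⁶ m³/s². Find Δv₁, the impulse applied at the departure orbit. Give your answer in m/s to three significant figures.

Δv ≈ 7370 m/s

r₁ = 82960 km = 8.296×10⁷ m.
r₂ = 7.807×10⁵ km = 7.807×10⁸ m.
Transfer ellipse a_t = (r₁ + r₂)/2 = 4.318×10⁸ m.
At r₁: circular v_c1 = √(μ/r₁) = 21380 m/s; transfer-perikrone v_p = √[μ(2/r₁ − 1/a_t)] = 28750 m/s.
Δv₁ = v_p − v_c1 = 7368 m/s.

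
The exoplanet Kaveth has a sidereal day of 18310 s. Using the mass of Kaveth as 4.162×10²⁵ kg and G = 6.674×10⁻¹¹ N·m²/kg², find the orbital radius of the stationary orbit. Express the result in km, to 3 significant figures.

r_sync ≈ 28700 km

μ = GM = 6.674×10⁻¹¹ × 4.162×10²⁵ = 2.778×10¹⁵ m³/s².
A synchronous orbit has period T, so by Kepler's third law a = (μT²/4π²)^(1/3).
μT²/4π² = 2.778×10¹⁵ × (1.831×10⁴)² / 39.48 = 2.359×10²² m³.
a = 2.868×10⁷ m = 28679 km.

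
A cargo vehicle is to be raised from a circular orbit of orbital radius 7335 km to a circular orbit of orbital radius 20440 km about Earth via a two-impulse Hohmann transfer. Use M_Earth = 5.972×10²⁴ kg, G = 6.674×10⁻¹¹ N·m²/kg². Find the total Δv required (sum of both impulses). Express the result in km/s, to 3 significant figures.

μ = GM = 6.674×10⁻¹¹ × 5.972×10²⁴ = 3.986×10¹⁴ m³/s².
r₁ = 7335 km = 7.335×10⁶ m.
r₂ = 20440 km = 2.044×10⁷ m.
Transfer ellipse a_t = (r₁ + r₂)/2 = 1.389×10⁷ m.
At r₁: circular v_c1 = √(μ/r₁) = 7371 m/s; transfer-perigee v_p = √[μ(2/r₁ − 1/a_t)] = 8943 m/s.
Δv₁ = v_p − v_c1 = 1572 m/s.
At r₂: circular v_c2 = √(μ/r₂) = 4416 m/s; transfer-apogee v_a = √[μ(2/r₂ − 1/a_t)] = 3209 m/s.
Δv₂ = v_c2 − v_a = 1207 m/s.
Total Δv = Δv₁ + Δv₂ = 2778 m/s = 2.778 km/s.

Δv_total ≈ 2.78 km/s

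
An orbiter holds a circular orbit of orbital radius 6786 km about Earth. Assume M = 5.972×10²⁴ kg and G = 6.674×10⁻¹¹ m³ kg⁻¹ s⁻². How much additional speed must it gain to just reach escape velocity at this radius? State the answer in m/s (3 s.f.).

μ = GM = 6.674×10⁻¹¹ × 5.972×10²⁴ = 3.986×10¹⁴ m³/s².
r = 6786 km = 6.786×10⁶ m.
Circular speed v_c = √(μ/r) = 7664 m/s.
Escape speed v_esc = √(2μ/r) = √2 × v_c = 10840 m/s.
Δv = v_esc − v_c = 3174 m/s.

Δv ≈ 3170 m/s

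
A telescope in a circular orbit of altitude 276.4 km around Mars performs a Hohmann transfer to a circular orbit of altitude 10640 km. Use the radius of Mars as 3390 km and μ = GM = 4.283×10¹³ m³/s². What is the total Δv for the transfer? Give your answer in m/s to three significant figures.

r₁ = 3390 + 276.4 = 3666.4 km = 3.6664×10⁶ m.
r₂ = 3390 + 10640 = 14030 km = 1.4030×10⁷ m.
Transfer ellipse a_t = (r₁ + r₂)/2 = 8.848×10⁶ m.
At r₁: circular v_c1 = √(μ/r₁) = 3418 m/s; transfer-periapsis v_p = √[μ(2/r₁ − 1/a_t)] = 4304 m/s.
Δv₁ = v_p − v_c1 = 886.0 m/s.
At r₂: circular v_c2 = √(μ/r₂) = 1747 m/s; transfer-apoapsis v_a = √[μ(2/r₂ − 1/a_t)] = 1125 m/s.
Δv₂ = v_c2 − v_a = 622.5 m/s.
Total Δv = Δv₁ + Δv₂ = 1508 m/s.

Δv_total ≈ 1510 m/s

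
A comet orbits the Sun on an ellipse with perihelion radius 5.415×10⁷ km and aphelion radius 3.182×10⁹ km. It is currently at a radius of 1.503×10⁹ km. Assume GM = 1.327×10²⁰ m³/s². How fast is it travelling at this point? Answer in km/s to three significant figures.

v ≈ 9.72 km/s

Semi-major axis a = (r_p + r_a)/2 = 1.6181×10⁹ km = 1.618×10¹² m.
Vis-viva: v² = μ(2/r − 1/a) = 1.327×10²⁰ × (1.331×10⁻¹² − 6.180×10⁻¹³) = 9.457×10⁷ m²/s².
v = 9725 m/s = 9.725 km/s.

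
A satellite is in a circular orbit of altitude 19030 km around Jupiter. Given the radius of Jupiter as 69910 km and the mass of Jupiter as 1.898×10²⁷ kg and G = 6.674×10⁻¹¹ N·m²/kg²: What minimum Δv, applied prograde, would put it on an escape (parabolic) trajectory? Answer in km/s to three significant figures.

Δv ≈ 15.6 km/s

μ = GM = 6.674×10⁻¹¹ × 1.898×10²⁷ = 1.267×10¹⁷ m³/s².
r = 69910 + 19030 = 88940 km = 8.8940×10⁷ m.
Circular speed v_c = √(μ/r) = 37740 m/s.
Escape speed v_esc = √(2μ/r) = √2 × v_c = 53370 m/s.
Δv = v_esc − v_c = 15630 m/s = 15.63 km/s.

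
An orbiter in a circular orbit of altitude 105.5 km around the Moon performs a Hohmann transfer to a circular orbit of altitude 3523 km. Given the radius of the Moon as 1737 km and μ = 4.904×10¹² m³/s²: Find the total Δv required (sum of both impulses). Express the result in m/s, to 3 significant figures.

Δv_total ≈ 624 m/s

r₁ = 1737 + 105.5 = 1842.5 km = 1.8425×10⁶ m.
r₂ = 1737 + 3523 = 5260.0 km = 5.2600×10⁶ m.
Transfer ellipse a_t = (r₁ + r₂)/2 = 3.551×10⁶ m.
At r₁: circular v_c1 = √(μ/r₁) = 1631 m/s; transfer-perilune v_p = √[μ(2/r₁ − 1/a_t)] = 1986 m/s.
Δv₁ = v_p − v_c1 = 354.1 m/s.
At r₂: circular v_c2 = √(μ/r₂) = 965.6 m/s; transfer-apolune v_a = √[μ(2/r₂ − 1/a_t)] = 695.5 m/s.
Δv₂ = v_c2 − v_a = 270.1 m/s.
Total Δv = Δv₁ + Δv₂ = 624.1 m/s.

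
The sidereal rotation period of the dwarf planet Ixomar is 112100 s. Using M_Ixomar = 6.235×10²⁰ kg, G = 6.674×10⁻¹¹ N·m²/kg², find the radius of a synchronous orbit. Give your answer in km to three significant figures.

r_sync ≈ 2370 km

μ = GM = 6.674×10⁻¹¹ × 6.235×10²⁰ = 4.161×10¹⁰ m³/s².
A synchronous orbit has period T, so by Kepler's third law a = (μT²/4π²)^(1/3).
μT²/4π² = 4.161×10¹⁰ × (1.121×10⁵)² / 39.48 = 1.325×10¹⁹ m³.
a = 2.366×10⁶ m = 2366.1 km.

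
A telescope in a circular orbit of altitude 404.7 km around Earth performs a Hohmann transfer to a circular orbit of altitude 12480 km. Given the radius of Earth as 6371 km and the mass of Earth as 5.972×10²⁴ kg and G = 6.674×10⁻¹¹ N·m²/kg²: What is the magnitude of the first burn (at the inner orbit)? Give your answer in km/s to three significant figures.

μ = GM = 6.674×10⁻¹¹ × 5.972×10²⁴ = 3.986×10¹⁴ m³/s².
r₁ = 6371 + 404.7 = 6775.7 km = 6.7757×10⁶ m.
r₂ = 6371 + 12480 = 18851 km = 1.8851×10⁷ m.
Transfer ellipse a_t = (r₁ + r₂)/2 = 1.281×10⁷ m.
At r₁: circular v_c1 = √(μ/r₁) = 7670 m/s; transfer-perigee v_p = √[μ(2/r₁ − 1/a_t)] = 9303 m/s.
Δv₁ = v_p − v_c1 = 1633 m/s.
= 1.633 km/s.

Δv ≈ 1.63 km/s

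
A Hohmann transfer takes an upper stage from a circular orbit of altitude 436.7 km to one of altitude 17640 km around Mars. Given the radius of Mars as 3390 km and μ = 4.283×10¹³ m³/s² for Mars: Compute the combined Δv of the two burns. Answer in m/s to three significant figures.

Δv_total ≈ 1640 m/s

r₁ = 3390 + 436.7 = 3826.7 km = 3.8267×10⁶ m.
r₂ = 3390 + 17640 = 21030 km = 2.1030×10⁷ m.
Transfer ellipse a_t = (r₁ + r₂)/2 = 1.243×10⁷ m.
At r₁: circular v_c1 = √(μ/r₁) = 3346 m/s; transfer-periapsis v_p = √[μ(2/r₁ − 1/a_t)] = 4352 m/s.
Δv₁ = v_p − v_c1 = 1006 m/s.
At r₂: circular v_c2 = √(μ/r₂) = 1427 m/s; transfer-apoapsis v_a = √[μ(2/r₂ − 1/a_t)] = 791.9 m/s.
Δv₂ = v_c2 − v_a = 635.2 m/s.
Total Δv = Δv₁ + Δv₂ = 1642 m/s.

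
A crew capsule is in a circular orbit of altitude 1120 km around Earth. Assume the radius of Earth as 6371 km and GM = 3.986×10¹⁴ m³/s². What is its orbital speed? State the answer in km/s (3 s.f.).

v ≈ 7.29 km/s

r = 6371 + 1120 = 7491.0 km = 7.4910×10⁶ m.
For a circular orbit v = √(μ/r) = √(3.986×10¹⁴ / 7.491×10⁶) = √(5.321×10⁷) = 7295 m/s.
That is 7.295 km/s.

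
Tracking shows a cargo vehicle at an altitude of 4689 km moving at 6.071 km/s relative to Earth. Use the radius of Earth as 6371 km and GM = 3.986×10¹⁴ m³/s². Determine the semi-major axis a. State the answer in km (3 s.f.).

a ≈ 11300 km

r = 6371 + 4689 = 11060 km = 1.106×10⁷ m.
Specific orbital energy ε = v²/2 − μ/r = (6071)²/2 − 3.986×10¹⁴/1.106×10⁷ = -1.761×10⁷ J/kg.
Since ε = −μ/(2a), a = −μ/(2ε) = 1.132×10⁷ m = 11317 km.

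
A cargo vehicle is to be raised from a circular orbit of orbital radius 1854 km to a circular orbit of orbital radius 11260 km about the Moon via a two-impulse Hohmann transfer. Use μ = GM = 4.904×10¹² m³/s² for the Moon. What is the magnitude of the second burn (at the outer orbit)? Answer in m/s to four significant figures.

r₁ = 1854 km = 1.854×10⁶ m.
r₂ = 11260 km = 1.126×10⁷ m.
Transfer ellipse a_t = (r₁ + r₂)/2 = 6.557×10⁶ m.
At r₁: circular v_c1 = √(μ/r₁) = 1626 m/s; transfer-perilune v_p = √[μ(2/r₁ − 1/a_t)] = 2131 m/s.
At r₂: circular v_c2 = √(μ/r₂) = 659.9 m/s; transfer-apolune v_a = √[μ(2/r₂ − 1/a_t)] = 350.9 m/s.
Δv₂ = v_c2 − v_a = 309.0 m/s.

Δv ≈ 309.0 m/s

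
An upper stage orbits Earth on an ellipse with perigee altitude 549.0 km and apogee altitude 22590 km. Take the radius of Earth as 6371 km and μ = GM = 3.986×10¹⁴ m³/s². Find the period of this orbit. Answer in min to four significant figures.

T ≈ 398.6 min

r_p = 6371 + 549.0 = 6920.0 km = 6.9200×10⁶ m.
r_a = 6371 + 22590 = 28961 km = 2.8961×10⁷ m.
Semi-major axis a = (r_p + r_a)/2 = (6920.0 + 28961)/2 = 17940 km = 1.794×10⁷ m.
By Kepler's third law T = 2π√(a³/μ) = 2π × 3.806×10³ = 2.391×10⁴ s.
= 398.6 min.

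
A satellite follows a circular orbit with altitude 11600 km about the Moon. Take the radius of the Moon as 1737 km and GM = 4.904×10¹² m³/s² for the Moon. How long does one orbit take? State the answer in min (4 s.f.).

r = 1737 + 11600 = 13337 km = 1.3337×10⁷ m.
Kepler's third law: T = 2π√(r³/μ) = 2π√((1.334×10⁷)³ / 4.904×10¹²).
r³/μ = 4.838×10⁸ s², so T = 2π × 2.199×10⁴ = 1.382×10⁵ s.
Converting: 1.382×10⁵ s ÷ 60.00 = 2303 min.

T ≈ 2303 min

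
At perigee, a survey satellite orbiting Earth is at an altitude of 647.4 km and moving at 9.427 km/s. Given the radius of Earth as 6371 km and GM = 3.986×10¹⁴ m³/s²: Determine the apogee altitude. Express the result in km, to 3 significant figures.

apogee altitude ≈ 18900 km

r_p = 6371 + 647.4 = 7018.4 km = 7.018×10⁶ m.
Specific energy ε = v²/2 − μ/r = -1.236×10⁷ J/kg, so a = −μ/(2ε) = 1.613×10⁷ m.
The apsides satisfy r_p + r_a = 2a, so the apogee radius is 2a − r_p = 2.523×10⁷ m = 25232 km.
Apogee altitude = 25232 − 6371 = 18861 km.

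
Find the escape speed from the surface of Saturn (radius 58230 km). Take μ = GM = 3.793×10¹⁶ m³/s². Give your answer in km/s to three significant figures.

v_esc ≈ 36.1 km/s

r = R = 5.823×10⁷ m.
Escape speed v_esc = √(2μ/r) = √(2 × 3.793×10¹⁶ / 5.823×10⁷) = √(1.303×10⁹) = 36090 m/s.
= 36.09 km/s.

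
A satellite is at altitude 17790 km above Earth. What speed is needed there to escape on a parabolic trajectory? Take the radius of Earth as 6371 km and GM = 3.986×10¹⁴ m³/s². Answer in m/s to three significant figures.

r = 6371 + 17790 = 24161 km = 2.4161×10⁷ m.
Escape speed v_esc = √(2μ/r) = √(2 × 3.986×10¹⁴ / 2.416×10⁷) = √(3.300×10⁷) = 5744 m/s.

v_esc ≈ 5740 m/s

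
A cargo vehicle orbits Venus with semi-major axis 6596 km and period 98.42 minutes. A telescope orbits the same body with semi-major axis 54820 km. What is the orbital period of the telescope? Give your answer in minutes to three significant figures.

Kepler's third law: T² ∝ a³, so T₂ = T₁ (a₂/a₁)^(3/2).
a₂/a₁ = 8.311, (a₂/a₁)^(3/2) = 23.96.
T₂ = 98.42 × 23.96 = 2358 minutes.

T₂ ≈ 2360 minutes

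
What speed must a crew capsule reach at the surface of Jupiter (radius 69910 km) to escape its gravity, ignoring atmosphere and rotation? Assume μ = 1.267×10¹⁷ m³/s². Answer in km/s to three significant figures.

r = R = 6.991×10⁷ m.
Escape speed v_esc = √(2μ/r) = √(2 × 1.267×10¹⁷ / 6.991×10⁷) = √(3.625×10⁹) = 60210 m/s.
= 60.21 km/s.

v_esc ≈ 60.2 km/s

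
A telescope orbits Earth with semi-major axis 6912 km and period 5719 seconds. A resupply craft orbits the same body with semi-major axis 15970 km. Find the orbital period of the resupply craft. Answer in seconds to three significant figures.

Kepler's third law: T² ∝ a³, so T₂ = T₁ (a₂/a₁)^(3/2).
a₂/a₁ = 2.310, (a₂/a₁)^(3/2) = 3.512.
T₂ = 5719 × 3.512 = 20090 seconds.

T₂ ≈ 20100 seconds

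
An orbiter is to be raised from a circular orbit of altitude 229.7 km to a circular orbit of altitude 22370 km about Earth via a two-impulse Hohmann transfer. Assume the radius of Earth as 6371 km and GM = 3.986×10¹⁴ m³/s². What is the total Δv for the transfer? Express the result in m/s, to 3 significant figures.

r₁ = 6371 + 229.7 = 6600.7 km = 6.6007×10⁶ m.
r₂ = 6371 + 22370 = 28741 km = 2.8741×10⁷ m.
Transfer ellipse a_t = (r₁ + r₂)/2 = 1.767×10⁷ m.
At r₁: circular v_c1 = √(μ/r₁) = 7771 m/s; transfer-perigee v_p = √[μ(2/r₁ − 1/a_t)] = 9911 m/s.
Δv₁ = v_p − v_c1 = 2140 m/s.
At r₂: circular v_c2 = √(μ/r₂) = 3724 m/s; transfer-apogee v_a = √[μ(2/r₂ − 1/a_t)] = 2276 m/s.
Δv₂ = v_c2 − v_a = 1448 m/s.
Total Δv = Δv₁ + Δv₂ = 3588 m/s.

Δv_total ≈ 3590 m/s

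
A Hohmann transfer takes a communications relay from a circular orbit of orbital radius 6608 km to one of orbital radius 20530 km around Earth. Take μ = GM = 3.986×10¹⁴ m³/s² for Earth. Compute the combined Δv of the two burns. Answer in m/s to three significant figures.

r₁ = 6608 km = 6.608×10⁶ m.
r₂ = 20530 km = 2.053×10⁷ m.
Transfer ellipse a_t = (r₁ + r₂)/2 = 1.357×10⁷ m.
At r₁: circular v_c1 = √(μ/r₁) = 7767 m/s; transfer-perigee v_p = √[μ(2/r₁ − 1/a_t)] = 9553 m/s.
Δv₁ = v_p − v_c1 = 1787 m/s.
At r₂: circular v_c2 = √(μ/r₂) = 4406 m/s; transfer-apogee v_a = √[μ(2/r₂ − 1/a_t)] = 3075 m/s.
Δv₂ = v_c2 − v_a = 1331 m/s.
Total Δv = Δv₁ + Δv₂ = 3118 m/s.

Δv_total ≈ 3120 m/s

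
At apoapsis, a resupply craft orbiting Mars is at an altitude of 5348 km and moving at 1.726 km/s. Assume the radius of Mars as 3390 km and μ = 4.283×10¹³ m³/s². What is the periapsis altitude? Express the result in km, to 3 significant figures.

r_a = 3390 + 5348 = 8738.0 km = 8.738×10⁶ m.
Specific energy ε = v²/2 − μ/r = -3.412×10⁶ J/kg, so a = −μ/(2ε) = 6.276×10⁶ m.
The apsides satisfy r_p + r_a = 2a, so the periapsis radius is 2a − r_a = 3.815×10⁶ m = 3814.6 km.
Periapsis altitude = 3814.6 − 3390 = 424.60 km.

periapsis altitude ≈ 425 km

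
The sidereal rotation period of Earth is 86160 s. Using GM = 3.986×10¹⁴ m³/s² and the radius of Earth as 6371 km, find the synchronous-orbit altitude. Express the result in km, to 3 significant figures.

h_sync ≈ 35800 km

A synchronous orbit has period T, so by Kepler's third law a = (μT²/4π²)^(1/3).
μT²/4π² = 3.986×10¹⁴ × (8.616×10⁴)² / 39.48 = 7.495×10²² m³.
a = 4.216×10⁷ m = 42163 km.
Altitude h = a − R = 42163 − 6371 = 35792 km.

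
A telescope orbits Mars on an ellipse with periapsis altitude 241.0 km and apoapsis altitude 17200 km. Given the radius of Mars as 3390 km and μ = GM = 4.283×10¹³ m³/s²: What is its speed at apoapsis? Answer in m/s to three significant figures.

r_p = 3390 + 241.0 = 3631.0 km = 3.6310×10⁶ m.
r_a = 3390 + 17200 = 20590 km = 2.0590×10⁷ m.
Semi-major axis a = (r_p + r_a)/2 = 12110 km = 1.211×10⁷ m.
Vis-viva: v² = μ(2/r − 1/a) = 4.283×10¹³ × (9.713×10⁻⁸ − 8.257×10⁻⁸) = 6.237×10⁵ m²/s².
v = 789.7 m/s.

v ≈ 790 m/s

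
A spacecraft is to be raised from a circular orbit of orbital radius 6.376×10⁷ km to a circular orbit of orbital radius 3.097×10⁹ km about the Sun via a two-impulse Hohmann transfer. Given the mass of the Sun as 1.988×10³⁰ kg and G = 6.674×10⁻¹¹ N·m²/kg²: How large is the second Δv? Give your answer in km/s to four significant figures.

μ = GM = 6.674×10⁻¹¹ × 1.988×10³⁰ = 1.327×10²⁰ m³/s².
r₁ = 6.376×10⁷ km = 6.376×10¹⁰ m.
r₂ = 3.097×10⁹ km = 3.097×10¹² m.
Transfer ellipse a_t = (r₁ + r₂)/2 = 1.580×10¹² m.
At r₁: circular v_c1 = √(μ/r₁) = 45620 m/s; transfer-perihelion v_p = √[μ(2/r₁ − 1/a_t)] = 63860 m/s.
At r₂: circular v_c2 = √(μ/r₂) = 6545 m/s; transfer-aphelion v_a = √[μ(2/r₂ − 1/a_t)] = 1315 m/s.
Δv₂ = v_c2 − v_a = 5231 m/s.
= 5.231 km/s.

Δv ≈ 5.231 km/s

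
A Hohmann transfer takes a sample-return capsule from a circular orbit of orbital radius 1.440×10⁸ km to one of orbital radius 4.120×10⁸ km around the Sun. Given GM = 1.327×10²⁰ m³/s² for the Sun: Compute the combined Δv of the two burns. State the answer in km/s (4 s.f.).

Δv_total ≈ 11.63 km/s

r₁ = 1.440×10⁸ km = 1.440×10¹¹ m.
r₂ = 4.120×10⁸ km = 4.120×10¹¹ m.
Transfer ellipse a_t = (r₁ + r₂)/2 = 2.780×10¹¹ m.
At r₁: circular v_c1 = √(μ/r₁) = 30360 m/s; transfer-perihelion v_p = √[μ(2/r₁ − 1/a_t)] = 36960 m/s.
Δv₁ = v_p − v_c1 = 6599 m/s.
At r₂: circular v_c2 = √(μ/r₂) = 17950 m/s; transfer-aphelion v_a = √[μ(2/r₂ − 1/a_t)] = 12920 m/s.
Δv₂ = v_c2 − v_a = 5030 m/s.
Total Δv = Δv₁ + Δv₂ = 11630 m/s = 11.63 km/s.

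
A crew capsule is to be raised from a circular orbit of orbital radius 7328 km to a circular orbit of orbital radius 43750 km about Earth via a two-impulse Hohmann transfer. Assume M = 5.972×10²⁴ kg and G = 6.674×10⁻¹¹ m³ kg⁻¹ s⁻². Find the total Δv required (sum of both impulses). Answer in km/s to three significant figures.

μ = GM = 6.674×10⁻¹¹ × 5.972×10²⁴ = 3.986×10¹⁴ m³/s².
r₁ = 7328 km = 7.328×10⁶ m.
r₂ = 43750 km = 4.375×10⁷ m.
Transfer ellipse a_t = (r₁ + r₂)/2 = 2.554×10⁷ m.
At r₁: circular v_c1 = √(μ/r₁) = 7375 m/s; transfer-perigee v_p = √[μ(2/r₁ − 1/a_t)] = 9653 m/s.
Δv₁ = v_p − v_c1 = 2278 m/s.
At r₂: circular v_c2 = √(μ/r₂) = 3018 m/s; transfer-apogee v_a = √[μ(2/r₂ − 1/a_t)] = 1617 m/s.
Δv₂ = v_c2 − v_a = 1402 m/s.
Total Δv = Δv₁ + Δv₂ = 3679 m/s = 3.679 km/s.

Δv_total ≈ 3.68 km/s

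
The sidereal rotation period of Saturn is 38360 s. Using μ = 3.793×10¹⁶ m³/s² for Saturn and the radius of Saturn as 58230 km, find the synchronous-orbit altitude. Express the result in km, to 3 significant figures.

A synchronous orbit has period T, so by Kepler's third law a = (μT²/4π²)^(1/3).
μT²/4π² = 3.793×10¹⁶ × (3.836×10⁴)² / 39.48 = 1.414×10²⁴ m³.
a = 1.122×10⁸ m = 1.1223×10⁵ km.
Altitude h = a − R = 1.1223×10⁵ − 58230 = 54005 km.

h_sync ≈ 54000 km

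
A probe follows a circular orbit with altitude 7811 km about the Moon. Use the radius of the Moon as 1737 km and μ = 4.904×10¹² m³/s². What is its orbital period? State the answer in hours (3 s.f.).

r = 1737 + 7811 = 9548.0 km = 9.5480×10⁶ m.
Kepler's third law: T = 2π√(r³/μ) = 2π√((9.548×10⁶)³ / 4.904×10¹²).
r³/μ = 1.775×10⁸ s², so T = 2π × 1.332×10⁴ = 8.371×10⁴ s.
Converting: 8.371×10⁴ s ÷ 3600 = 23.25 hours.

T ≈ 23.3 hours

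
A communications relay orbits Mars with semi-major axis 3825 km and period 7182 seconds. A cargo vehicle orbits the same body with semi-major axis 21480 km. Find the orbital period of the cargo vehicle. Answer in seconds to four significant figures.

T₂ ≈ 95580 seconds

Kepler's third law: T² ∝ a³, so T₂ = T₁ (a₂/a₁)^(3/2).
a₂/a₁ = 5.616, (a₂/a₁)^(3/2) = 13.31.
T₂ = 7182 × 13.31 = 95580 seconds.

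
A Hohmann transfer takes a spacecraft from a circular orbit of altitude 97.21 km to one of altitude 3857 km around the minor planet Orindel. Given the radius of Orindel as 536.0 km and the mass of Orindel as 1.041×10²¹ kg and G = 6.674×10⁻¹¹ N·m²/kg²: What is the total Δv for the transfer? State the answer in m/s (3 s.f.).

Δv_total ≈ 169 m/s

μ = GM = 6.674×10⁻¹¹ × 1.041×10²¹ = 6.948×10¹⁰ m³/s².
r₁ = 536.0 + 97.21 = 633.21 km = 6.3321×10⁵ m.
r₂ = 536.0 + 3857 = 4393.0 km = 4.3930×10⁶ m.
Transfer ellipse a_t = (r₁ + r₂)/2 = 2.513×10⁶ m.
At r₁: circular v_c1 = √(μ/r₁) = 331.2 m/s; transfer-periapsis v_p = √[μ(2/r₁ − 1/a_t)] = 437.9 m/s.
Δv₁ = v_p − v_c1 = 106.7 m/s.
At r₂: circular v_c2 = √(μ/r₂) = 125.8 m/s; transfer-apoapsis v_a = √[μ(2/r₂ − 1/a_t)] = 63.13 m/s.
Δv₂ = v_c2 − v_a = 62.63 m/s.
Total Δv = Δv₁ + Δv₂ = 169.3 m/s.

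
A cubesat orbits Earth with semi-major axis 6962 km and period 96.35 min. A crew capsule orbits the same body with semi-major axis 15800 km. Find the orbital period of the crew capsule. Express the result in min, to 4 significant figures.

T₂ ≈ 329.4 min

Kepler's third law: T² ∝ a³, so T₂ = T₁ (a₂/a₁)^(3/2).
a₂/a₁ = 2.269, (a₂/a₁)^(3/2) = 3.419.
T₂ = 96.35 × 3.419 = 329.4 min.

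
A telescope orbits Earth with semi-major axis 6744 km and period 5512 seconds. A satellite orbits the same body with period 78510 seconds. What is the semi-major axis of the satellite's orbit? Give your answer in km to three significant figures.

a₂ ≈ 39600 km

Kepler's third law: a³ ∝ T², so a₂ = a₁ (T₂/T₁)^(2/3).
T₂/T₁ = 14.24, (T₂/T₁)^(2/3) = 5.876.
a₂ = 6744 × 5.876 = 39630 km.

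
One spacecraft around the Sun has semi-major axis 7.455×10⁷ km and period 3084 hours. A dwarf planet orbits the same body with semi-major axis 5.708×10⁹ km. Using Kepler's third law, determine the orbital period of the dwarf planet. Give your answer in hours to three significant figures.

Kepler's third law: T² ∝ a³, so T₂ = T₁ (a₂/a₁)^(3/2).
a₂/a₁ = 76.57, (a₂/a₁)^(3/2) = 670.0.
T₂ = 3084 × 670.0 = 2.066×10⁶ hours.

T₂ ≈ 2.07×10⁶ hours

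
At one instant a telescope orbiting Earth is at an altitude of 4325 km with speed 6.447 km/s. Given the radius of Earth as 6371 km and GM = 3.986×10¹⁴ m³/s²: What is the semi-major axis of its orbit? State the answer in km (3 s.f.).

a ≈ 12100 km

r = 6371 + 4325 = 10696 km = 1.070×10⁷ m.
Specific orbital energy ε = v²/2 − μ/r = (6447)²/2 − 3.986×10¹⁴/1.070×10⁷ = -1.648×10⁷ J/kg.
Since ε = −μ/(2a), a = −μ/(2ε) = 1.209×10⁷ m = 12090 km.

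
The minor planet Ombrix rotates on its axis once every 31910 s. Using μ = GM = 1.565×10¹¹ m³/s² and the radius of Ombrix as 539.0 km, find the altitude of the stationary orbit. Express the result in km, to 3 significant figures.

h_sync ≈ 1050 km

A synchronous orbit has period T, so by Kepler's third law a = (μT²/4π²)^(1/3).
μT²/4π² = 1.565×10¹¹ × (3.191×10⁴)² / 39.48 = 4.037×10¹⁸ m³.
a = 1.592×10⁶ m = 1592.2 km.
Altitude h = a − R = 1592.2 − 539.0 = 1053.2 km.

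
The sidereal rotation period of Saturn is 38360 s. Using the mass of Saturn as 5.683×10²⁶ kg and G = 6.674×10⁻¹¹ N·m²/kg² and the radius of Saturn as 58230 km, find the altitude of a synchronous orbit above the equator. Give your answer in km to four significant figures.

μ = GM = 6.674×10⁻¹¹ × 5.683×10²⁶ = 3.793×10¹⁶ m³/s².
A synchronous orbit has period T, so by Kepler's third law a = (μT²/4π²)^(1/3).
μT²/4π² = 3.793×10¹⁶ × (3.836×10⁴)² / 39.48 = 1.414×10²⁴ m³.
a = 1.122×10⁸ m = 1.1223×10⁵ km.
Altitude h = a − R = 1.1223×10⁵ − 58230 = 54003 km.

h_sync ≈ 54000 km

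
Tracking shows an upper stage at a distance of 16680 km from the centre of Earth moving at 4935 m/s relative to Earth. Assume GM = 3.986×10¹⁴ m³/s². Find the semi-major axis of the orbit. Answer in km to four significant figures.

a ≈ 17010 km

r = 1.668×10⁷ m.
Vis-viva rearranged: 1/a = 2/r − v²/μ = 1.199×10⁻⁷ − 6.110×10⁻⁸ = 5.880×10⁻⁸ m⁻¹.
a = 1.701×10⁷ m = 17005 km.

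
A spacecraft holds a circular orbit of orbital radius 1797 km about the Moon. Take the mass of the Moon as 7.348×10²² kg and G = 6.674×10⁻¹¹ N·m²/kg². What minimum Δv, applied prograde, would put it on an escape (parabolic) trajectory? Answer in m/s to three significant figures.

Δv ≈ 684 m/s

μ = GM = 6.674×10⁻¹¹ × 7.348×10²² = 4.904×10¹² m³/s².
r = 1797 km = 1.797×10⁶ m.
Circular speed v_c = √(μ/r) = 1652 m/s.
Escape speed v_esc = √(2μ/r) = √2 × v_c = 2336 m/s.
Δv = v_esc − v_c = 684.3 m/s.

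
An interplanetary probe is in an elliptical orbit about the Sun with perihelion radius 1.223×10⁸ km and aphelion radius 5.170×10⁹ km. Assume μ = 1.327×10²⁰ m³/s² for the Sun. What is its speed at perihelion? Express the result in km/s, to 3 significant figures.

Semi-major axis a = (r_p + r_a)/2 = 2.6462×10⁹ km = 2.646×10¹² m.
Vis-viva: v² = μ(2/r − 1/a) = 1.327×10²⁰ × (1.635×10⁻¹¹ − 3.779×10⁻¹³) = 2.120×10⁹ m²/s².
v = 46040 m/s = 46.04 km/s.

v ≈ 46.0 km/s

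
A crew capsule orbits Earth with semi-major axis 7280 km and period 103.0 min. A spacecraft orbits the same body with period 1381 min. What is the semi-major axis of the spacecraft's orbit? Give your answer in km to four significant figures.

a₂ ≈ 41090 km

Kepler's third law: a³ ∝ T², so a₂ = a₁ (T₂/T₁)^(2/3).
T₂/T₁ = 13.41, (T₂/T₁)^(2/3) = 5.644.
a₂ = 7280 × 5.644 = 41090 km.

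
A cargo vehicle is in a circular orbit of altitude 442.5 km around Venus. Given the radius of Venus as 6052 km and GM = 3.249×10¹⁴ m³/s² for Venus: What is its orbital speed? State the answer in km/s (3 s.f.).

r = 6052 + 442.5 = 6494.5 km = 6.4945×10⁶ m.
For a circular orbit v = √(μ/r) = √(3.249×10¹⁴ / 6.494×10⁶) = √(5.003×10⁷) = 7073 m/s.
That is 7.073 km/s.

v ≈ 7.07 km/s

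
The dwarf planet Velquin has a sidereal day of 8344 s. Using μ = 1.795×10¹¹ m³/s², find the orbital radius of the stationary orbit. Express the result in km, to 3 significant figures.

A synchronous orbit has period T, so by Kepler's third law a = (μT²/4π²)^(1/3).
μT²/4π² = 1.795×10¹¹ × (8.344×10³)² / 39.48 = 3.166×10¹⁷ m³.
a = 6.815×10⁵ m = 681.53 km.

r_sync ≈ 682 km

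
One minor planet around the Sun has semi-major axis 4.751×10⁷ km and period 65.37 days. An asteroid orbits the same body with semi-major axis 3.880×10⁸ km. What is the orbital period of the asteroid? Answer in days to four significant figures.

T₂ ≈ 1526 days

Kepler's third law: T² ∝ a³, so T₂ = T₁ (a₂/a₁)^(3/2).
a₂/a₁ = 8.167, (a₂/a₁)^(3/2) = 23.34.
T₂ = 65.37 × 23.34 = 1526 days.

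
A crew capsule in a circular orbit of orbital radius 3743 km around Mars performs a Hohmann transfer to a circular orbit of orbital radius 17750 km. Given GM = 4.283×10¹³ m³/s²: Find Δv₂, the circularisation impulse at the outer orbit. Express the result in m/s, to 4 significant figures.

Δv ≈ 636.6 m/s

r₁ = 3743 km = 3.743×10⁶ m.
r₂ = 17750 km = 1.775×10⁷ m.
Transfer ellipse a_t = (r₁ + r₂)/2 = 1.075×10⁷ m.
At r₁: circular v_c1 = √(μ/r₁) = 3383 m/s; transfer-periapsis v_p = √[μ(2/r₁ − 1/a_t)] = 4347 m/s.
At r₂: circular v_c2 = √(μ/r₂) = 1553 m/s; transfer-apoapsis v_a = √[μ(2/r₂ − 1/a_t)] = 916.8 m/s.
Δv₂ = v_c2 − v_a = 636.6 m/s.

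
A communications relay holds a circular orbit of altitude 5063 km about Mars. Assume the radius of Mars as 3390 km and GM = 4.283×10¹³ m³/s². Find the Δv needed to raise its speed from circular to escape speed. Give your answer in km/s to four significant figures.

r = 3390 + 5063 = 8453.0 km = 8.4530×10⁶ m.
Circular speed v_c = √(μ/r) = 2251 m/s.
Escape speed v_esc = √(2μ/r) = √2 × v_c = 3183 m/s.
Δv = v_esc − v_c = 932.4 m/s = 0.9324 km/s.

Δv ≈ 0.9324 km/s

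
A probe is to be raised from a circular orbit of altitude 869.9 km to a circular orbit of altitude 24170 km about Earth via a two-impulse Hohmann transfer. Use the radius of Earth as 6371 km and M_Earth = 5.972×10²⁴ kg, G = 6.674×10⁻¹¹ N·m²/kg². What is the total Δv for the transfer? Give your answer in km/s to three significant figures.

Δv_total ≈ 3.39 km/s

μ = GM = 6.674×10⁻¹¹ × 5.972×10²⁴ = 3.986×10¹⁴ m³/s².
r₁ = 6371 + 869.9 = 7240.9 km = 7.2409×10⁶ m.
r₂ = 6371 + 24170 = 30541 km = 3.0541×10⁷ m.
Transfer ellipse a_t = (r₁ + r₂)/2 = 1.889×10⁷ m.
At r₁: circular v_c1 = √(μ/r₁) = 7419 m/s; transfer-perigee v_p = √[μ(2/r₁ − 1/a_t)] = 9433 m/s.
Δv₁ = v_p − v_c1 = 2014 m/s.
At r₂: circular v_c2 = √(μ/r₂) = 3613 m/s; transfer-apogee v_a = √[μ(2/r₂ − 1/a_t)] = 2237 m/s.
Δv₂ = v_c2 − v_a = 1376 m/s.
Total Δv = Δv₁ + Δv₂ = 3390 m/s = 3.390 km/s.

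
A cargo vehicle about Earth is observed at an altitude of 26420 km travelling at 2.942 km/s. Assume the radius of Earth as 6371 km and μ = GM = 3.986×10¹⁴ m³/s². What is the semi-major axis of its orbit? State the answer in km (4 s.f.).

a ≈ 25460 km

r = 6371 + 26420 = 32791 km = 3.279×10⁷ m.
Specific orbital energy ε = v²/2 − μ/r = (2942)²/2 − 3.986×10¹⁴/3.279×10⁷ = -7.828×10⁶ J/kg.
Since ε = −μ/(2a), a = −μ/(2ε) = 2.546×10⁷ m = 25460 km.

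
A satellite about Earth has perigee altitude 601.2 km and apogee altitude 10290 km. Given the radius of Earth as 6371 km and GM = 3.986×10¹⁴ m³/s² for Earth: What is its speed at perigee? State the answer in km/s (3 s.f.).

r_p = 6371 + 601.2 = 6972.2 km = 6.9722×10⁶ m.
r_a = 6371 + 10290 = 16661 km = 1.6661×10⁷ m.
Semi-major axis a = (r_p + r_a)/2 = 11817 km = 1.182×10⁷ m.
Vis-viva: v² = μ(2/r − 1/a) = 3.986×10¹⁴ × (2.869×10⁻⁷ − 8.463×10⁻⁸) = 8.061×10⁷ m²/s².
v = 8978 m/s = 8.978 km/s.

v ≈ 8.98 km/s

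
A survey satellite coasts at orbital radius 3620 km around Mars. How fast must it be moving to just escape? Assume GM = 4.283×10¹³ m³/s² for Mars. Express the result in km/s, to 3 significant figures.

r = 3620 km = 3.620×10⁶ m.
Escape speed v_esc = √(2μ/r) = √(2 × 4.283×10¹³ / 3.620×10⁶) = √(2.366×10⁷) = 4864 m/s.
= 4.864 km/s.

v_esc ≈ 4.86 km/s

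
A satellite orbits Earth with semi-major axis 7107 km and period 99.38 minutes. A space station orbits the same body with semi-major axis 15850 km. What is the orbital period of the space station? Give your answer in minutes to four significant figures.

Kepler's third law: T² ∝ a³, so T₂ = T₁ (a₂/a₁)^(3/2).
a₂/a₁ = 2.230, (a₂/a₁)^(3/2) = 3.331.
T₂ = 99.38 × 3.331 = 331.0 minutes.

T₂ ≈ 331.0 minutes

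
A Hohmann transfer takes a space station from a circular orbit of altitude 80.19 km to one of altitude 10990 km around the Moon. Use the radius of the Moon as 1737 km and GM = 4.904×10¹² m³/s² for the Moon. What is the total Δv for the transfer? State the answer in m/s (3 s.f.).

Δv_total ≈ 841 m/s

r₁ = 1737 + 80.19 = 1817.2 km = 1.8172×10⁶ m.
r₂ = 1737 + 10990 = 12727 km = 1.2727×10⁷ m.
Transfer ellipse a_t = (r₁ + r₂)/2 = 7.272×10⁶ m.
At r₁: circular v_c1 = √(μ/r₁) = 1643 m/s; transfer-perilune v_p = √[μ(2/r₁ − 1/a_t)] = 2173 m/s.
Δv₁ = v_p − v_c1 = 530.5 m/s.
At r₂: circular v_c2 = √(μ/r₂) = 620.7 m/s; transfer-apolune v_a = √[μ(2/r₂ − 1/a_t)] = 310.3 m/s.
Δv₂ = v_c2 − v_a = 310.4 m/s.
Total Δv = Δv₁ + Δv₂ = 840.9 m/s.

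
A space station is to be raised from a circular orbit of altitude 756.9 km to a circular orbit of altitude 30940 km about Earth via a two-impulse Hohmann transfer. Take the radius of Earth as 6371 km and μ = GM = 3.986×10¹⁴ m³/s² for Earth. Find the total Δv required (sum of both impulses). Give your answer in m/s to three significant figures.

Δv_total ≈ 3630 m/s

r₁ = 6371 + 756.9 = 7127.9 km = 7.1279×10⁶ m.
r₂ = 6371 + 30940 = 37311 km = 3.7311×10⁷ m.
Transfer ellipse a_t = (r₁ + r₂)/2 = 2.222×10⁷ m.
At r₁: circular v_c1 = √(μ/r₁) = 7478 m/s; transfer-perigee v_p = √[μ(2/r₁ − 1/a_t)] = 9690 m/s.
Δv₁ = v_p − v_c1 = 2212 m/s.
At r₂: circular v_c2 = √(μ/r₂) = 3269 m/s; transfer-apogee v_a = √[μ(2/r₂ − 1/a_t)] = 1851 m/s.
Δv₂ = v_c2 − v_a = 1417 m/s.
Total Δv = Δv₁ + Δv₂ = 3630 m/s.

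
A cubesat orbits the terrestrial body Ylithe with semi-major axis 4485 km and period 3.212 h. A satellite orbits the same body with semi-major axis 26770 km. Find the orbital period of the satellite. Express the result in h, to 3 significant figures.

Kepler's third law: T² ∝ a³, so T₂ = T₁ (a₂/a₁)^(3/2).
a₂/a₁ = 5.969, (a₂/a₁)^(3/2) = 14.58.
T₂ = 3.212 × 14.58 = 46.84 h.

T₂ ≈ 46.8 h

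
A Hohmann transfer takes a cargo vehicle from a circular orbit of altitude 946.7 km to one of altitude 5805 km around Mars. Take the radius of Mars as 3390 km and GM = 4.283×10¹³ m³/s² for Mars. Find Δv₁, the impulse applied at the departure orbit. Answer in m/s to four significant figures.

r₁ = 3390 + 946.7 = 4336.7 km = 4.3367×10⁶ m.
r₂ = 3390 + 5805 = 9195.0 km = 9.1950×10⁶ m.
Transfer ellipse a_t = (r₁ + r₂)/2 = 6.766×10⁶ m.
At r₁: circular v_c1 = √(μ/r₁) = 3143 m/s; transfer-periapsis v_p = √[μ(2/r₁ − 1/a_t)] = 3664 m/s.
Δv₁ = v_p − v_c1 = 521.0 m/s.

Δv ≈ 521.0 m/s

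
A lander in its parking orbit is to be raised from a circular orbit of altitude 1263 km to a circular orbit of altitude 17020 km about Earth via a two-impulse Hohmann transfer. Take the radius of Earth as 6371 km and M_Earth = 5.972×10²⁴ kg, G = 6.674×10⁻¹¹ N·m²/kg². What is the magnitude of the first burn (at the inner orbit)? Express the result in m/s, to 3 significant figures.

Δv ≈ 1650 m/s

μ = GM = 6.674×10⁻¹¹ × 5.972×10²⁴ = 3.986×10¹⁴ m³/s².
r₁ = 6371 + 1263 = 7634.0 km = 7.6340×10⁶ m.
r₂ = 6371 + 17020 = 23391 km = 2.3391×10⁷ m.
Transfer ellipse a_t = (r₁ + r₂)/2 = 1.551×10⁷ m.
At r₁: circular v_c1 = √(μ/r₁) = 7226 m/s; transfer-perigee v_p = √[μ(2/r₁ − 1/a_t)] = 8873 m/s.
Δv₁ = v_p − v_c1 = 1647 m/s.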